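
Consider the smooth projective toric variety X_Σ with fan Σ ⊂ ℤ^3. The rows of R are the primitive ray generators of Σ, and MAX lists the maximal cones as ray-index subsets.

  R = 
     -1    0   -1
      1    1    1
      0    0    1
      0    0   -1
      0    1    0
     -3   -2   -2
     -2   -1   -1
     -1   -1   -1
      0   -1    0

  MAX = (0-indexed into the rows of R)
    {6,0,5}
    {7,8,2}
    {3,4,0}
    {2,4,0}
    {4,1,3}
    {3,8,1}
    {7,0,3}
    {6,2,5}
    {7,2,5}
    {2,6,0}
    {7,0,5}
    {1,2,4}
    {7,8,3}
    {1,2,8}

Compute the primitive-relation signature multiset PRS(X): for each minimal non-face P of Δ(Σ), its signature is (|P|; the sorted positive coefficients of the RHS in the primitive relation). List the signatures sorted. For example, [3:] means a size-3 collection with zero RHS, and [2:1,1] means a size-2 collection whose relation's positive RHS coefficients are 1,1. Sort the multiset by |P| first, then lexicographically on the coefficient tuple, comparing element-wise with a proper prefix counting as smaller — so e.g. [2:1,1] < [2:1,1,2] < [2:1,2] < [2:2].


Minimal non-faces — 17 found among 9 rays, 14 max cones:

  P = {1,7}:  v_{1} + v_{7} = 0  ⟹  sig = [2:]
  P = {2,3}:  v_{2} + v_{3} = 0  ⟹  sig = [2:]
  P = {4,8}:  v_{4} + v_{8} = 0  ⟹  sig = [2:]
  P = {0,1}:  v_{0} + v_{1} = v_{4}  ⟹  sig = [2:1]
  P = {0,8}:  v_{0} + v_{8} = v_{7}  ⟹  sig = [2:1]
  P = {1,5}:  v_{1} + v_{5} = v_{6}  ⟹  sig = [2:1]
  P = {4,7}:  v_{4} + v_{7} = v_{0}  ⟹  sig = [2:1]
  P = {6,7}:  v_{6} + v_{7} = v_{5}  ⟹  sig = [2:1]
  P = {1,6}:  v_{1} + v_{6} = v_{0} + v_{2}  ⟹  sig = [2:1,1]
  P = {3,6}:  v_{3} + v_{6} = v_{0} + v_{7}  ⟹  sig = [2:1,1]
  P = {4,5}:  v_{4} + v_{5} = v_{0} + v_{6}  ⟹  sig = [2:1,1]
  P = {3,5}:  v_{3} + v_{5} = v_{0} + 2·v_{7}  ⟹  sig = [2:1,2]
  P = {4,6}:  v_{4} + v_{6} = 2·v_{0} + v_{2}  ⟹  sig = [2:1,2]
  P = {6,8}:  v_{6} + v_{8} = v_{2} + 2·v_{7}  ⟹  sig = [2:1,2]
  P = {5,8}:  v_{5} + v_{8} = v_{2} + 3·v_{7}  ⟹  sig = [2:1,3]
  P = {0,2,7}:  v_{0} + v_{2} + v_{7} = v_{6}  ⟹  sig = [3:1]
  P = {0,2,5}:  v_{0} + v_{2} + v_{5} = 2·v_{6}  ⟹  sig = [3:2]

Sorted signature multiset PRS(X):
    [2:]
    [2:]
    [2:]
    [2:1]
    [2:1]
    [2:1]
    [2:1]
    [2:1]
    [2:1,1]
    [2:1,1]
    [2:1,1]
    [2:1,2]
    [2:1,2]
    [2:1,2]
    [2:1,3]
    [3:1]
    [3:2]


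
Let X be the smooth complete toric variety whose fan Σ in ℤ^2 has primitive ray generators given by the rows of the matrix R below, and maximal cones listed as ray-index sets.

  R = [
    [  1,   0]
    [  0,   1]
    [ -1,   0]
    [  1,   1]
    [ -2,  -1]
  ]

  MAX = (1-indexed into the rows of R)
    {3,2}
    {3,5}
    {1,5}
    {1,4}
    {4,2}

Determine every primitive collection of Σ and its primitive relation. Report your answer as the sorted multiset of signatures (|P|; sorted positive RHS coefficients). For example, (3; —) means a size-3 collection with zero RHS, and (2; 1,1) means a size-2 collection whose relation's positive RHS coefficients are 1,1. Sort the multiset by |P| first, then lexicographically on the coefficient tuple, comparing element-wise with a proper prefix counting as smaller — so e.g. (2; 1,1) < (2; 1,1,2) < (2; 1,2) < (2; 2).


Δ(Σ) — 5 vertices, 5 min non-faces:

  P = {1,3}:  v_{1} + v_{3} = 0 ; sig = (2; —)
  P = {1,2}:  v_{1} + v_{2} = v_{4} ; sig = (2; 1)
  P = {3,4}:  v_{3} + v_{4} = v_{2} ; sig = (2; 1)
  P = {4,5}:  v_{4} + v_{5} = v_{3} ; sig = (2; 1)
  P = {2,5}:  v_{2} + v_{5} = 2·v_{3} ; sig = (2; 2)

Hence PRS(X_Σ) =
[(2; —), (2; 1), (2; 1), (2; 1), (2; 2)]


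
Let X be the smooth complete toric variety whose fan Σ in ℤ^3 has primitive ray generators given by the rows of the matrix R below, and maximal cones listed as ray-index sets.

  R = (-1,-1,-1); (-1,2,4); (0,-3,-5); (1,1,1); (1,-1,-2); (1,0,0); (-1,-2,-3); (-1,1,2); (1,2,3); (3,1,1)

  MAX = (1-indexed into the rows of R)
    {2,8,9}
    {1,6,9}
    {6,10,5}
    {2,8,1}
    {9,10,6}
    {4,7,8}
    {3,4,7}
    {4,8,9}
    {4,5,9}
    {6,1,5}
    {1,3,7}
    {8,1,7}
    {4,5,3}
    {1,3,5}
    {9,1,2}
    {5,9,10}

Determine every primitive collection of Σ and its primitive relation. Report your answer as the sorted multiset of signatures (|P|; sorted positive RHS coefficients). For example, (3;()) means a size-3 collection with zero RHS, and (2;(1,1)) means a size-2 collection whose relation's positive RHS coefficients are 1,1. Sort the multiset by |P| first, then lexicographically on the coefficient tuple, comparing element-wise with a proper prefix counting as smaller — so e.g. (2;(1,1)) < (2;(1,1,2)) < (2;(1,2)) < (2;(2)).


|primitive collections| = 24. Relations:

  {1,4}:  v_{1} + v_{4} = 0 ; sig = (2;())
  {5,8}:  v_{5} + v_{8} = 0 ; sig = (2;())
  {7,9}:  v_{7} + v_{9} = 0 ; sig = (2;())
  {2,3}:  v_{2} + v_{3} = v_{1} ; sig = (2;(1))
  {3,8}:  v_{3} + v_{8} = v_{7} ; sig = (2;(1))
  {3,9}:  v_{3} + v_{9} = v_{5} ; sig = (2;(1))
  {5,7}:  v_{5} + v_{7} = v_{3} ; sig = (2;(1))
  {2,4}:  v_{2} + v_{4} = v_{8} + v_{9} ; sig = (2;(1,1))
  {2,5}:  v_{2} + v_{5} = v_{1} + v_{9} ; sig = (2;(1,1))
  {2,7}:  v_{2} + v_{7} = v_{1} + v_{8} ; sig = (2;(1,1))
  {4,6}:  v_{4} + v_{6} = v_{5} + v_{9} ; sig = (2;(1,1))
  {6,7}:  v_{6} + v_{7} = v_{1} + v_{5} ; sig = (2;(1,1))
  {6,8}:  v_{6} + v_{8} = v_{1} + v_{9} ; sig = (2;(1,1))
  {7,10}:  v_{7} + v_{10} = v_{5} + v_{6} ; sig = (2;(1,1))
  {8,10}:  v_{8} + v_{10} = v_{6} + v_{9} ; sig = (2;(1,1))
  {2,10}:  v_{2} + v_{10} = v_{1} + v_{6} + 2·v_{9} ; sig = (2;(1,1,2))
  {3,6}:  v_{3} + v_{6} = v_{1} + 2·v_{5} ; sig = (2;(1,2))
  {3,10}:  v_{3} + v_{10} = 2·v_{5} + v_{6} ; sig = (2;(1,2))
  {1,10}:  v_{1} + v_{10} = 2·v_{6} ; sig = (2;(2))
  {2,6}:  v_{2} + v_{6} = 2·v_{1} + 2·v_{9} ; sig = (2;(2,2))
  {4,10}:  v_{4} + v_{10} = 2·v_{5} + 2·v_{9} ; sig = (2;(2,2))
  {1,5,9}:  v_{1} + v_{5} + v_{9} = v_{6} ; sig = (3;(1))
  {1,8,9}:  v_{1} + v_{8} + v_{9} = v_{2} ; sig = (3;(1))
  {5,6,9}:  v_{5} + v_{6} + v_{9} = v_{10} ; sig = (3;(1))

so the primitive-relation signature multiset is
    |P|=2: 21 collections, coeffs (), (), (), (1), (1), (1), (1), (1,1), (1,1), (1,1), (1,1), (1,1), (1,1), (1,1), (1,1), (1,1,2), (1,2), (1,2), (2), (2,2), (2,2)
    |P|=3: 3 collections, coeffs (1), (1), (1)


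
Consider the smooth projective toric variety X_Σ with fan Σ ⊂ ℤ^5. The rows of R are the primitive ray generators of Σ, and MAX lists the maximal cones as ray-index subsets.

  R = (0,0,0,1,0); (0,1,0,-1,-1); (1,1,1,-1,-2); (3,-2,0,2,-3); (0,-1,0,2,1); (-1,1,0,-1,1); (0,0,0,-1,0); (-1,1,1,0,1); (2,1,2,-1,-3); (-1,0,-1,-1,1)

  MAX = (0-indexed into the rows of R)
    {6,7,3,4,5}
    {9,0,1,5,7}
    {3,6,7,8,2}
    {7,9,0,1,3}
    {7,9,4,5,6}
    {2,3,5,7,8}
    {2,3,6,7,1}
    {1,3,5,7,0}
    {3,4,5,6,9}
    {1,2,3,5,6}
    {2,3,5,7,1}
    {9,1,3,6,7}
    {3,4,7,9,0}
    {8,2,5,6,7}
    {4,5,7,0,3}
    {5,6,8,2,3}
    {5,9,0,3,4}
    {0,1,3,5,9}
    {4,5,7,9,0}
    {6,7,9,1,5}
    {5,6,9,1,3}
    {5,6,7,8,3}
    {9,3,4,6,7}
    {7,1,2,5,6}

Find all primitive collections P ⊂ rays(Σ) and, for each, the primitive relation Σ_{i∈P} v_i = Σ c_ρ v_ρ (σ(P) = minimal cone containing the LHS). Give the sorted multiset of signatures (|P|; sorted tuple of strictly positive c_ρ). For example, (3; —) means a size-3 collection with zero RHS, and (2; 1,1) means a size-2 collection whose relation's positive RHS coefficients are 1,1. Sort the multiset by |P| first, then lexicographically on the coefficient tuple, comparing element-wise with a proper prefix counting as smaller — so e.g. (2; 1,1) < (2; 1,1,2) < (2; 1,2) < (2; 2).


The 12 primitive collections of Σ (r=10, n=5):

  P={0,6}:  v_{0} + v_{6} = 0  ⇒ sig = (2; —)
  P={1,4}:  v_{1} + v_{4} = v_{0}  ⇒ sig = (2; 1)
  P={2,9}:  v_{2} + v_{9} = v_{1} + v_{6}  ⇒ sig = (2; 1,1)
  P={8,9}:  v_{8} + v_{9} = v_{2} + v_{6}  ⇒ sig = (2; 1,1)
  P={2,4}:  v_{2} + v_{4} = v_{3} + v_{5} + v_{7}  ⇒ sig = (2; 1,1,1)
  P={0,2}:  v_{0} + v_{2} = v_{1} + v_{3} + v_{5} + v_{7}  ⇒ sig = (2; 1,1,1,1)
  P={0,8}:  v_{0} + v_{8} = v_{2} + v_{3} + v_{5} + v_{7}  ⇒ sig = (2; 1,1,1,1)
  P={4,8}:  v_{4} + v_{8} = 2·v_{3} + 2·v_{5} + v_{6} + 2·v_{7}  ⇒ sig = (2; 1,2,2,2)
  P={1,8}:  v_{1} + v_{8} = 2·v_{2}  ⇒ sig = (2; 2)
  P={3,5,7,9}:  v_{3} + v_{5} + v_{7} + v_{9} = 0  ⇒ sig = (4; —)
  P={1,3,5,6,7}:  v_{1} + v_{3} + v_{5} + v_{6} + v_{7} = v_{2}  ⇒ sig = (5; 1)
  P={2,3,5,6,7}:  v_{2} + v_{3} + v_{5} + v_{6} + v_{7} = v_{8}  ⇒ sig = (5; 1)

Hence PRS(X_Σ) =
{ (2; —),  (2; 1),  (2; 1,1) ×2,  (2; 1,1,1),  (2; 1,1,1,1) ×2,  (2; 1,2,2,2),  (2; 2),  (4; —),  (5; 1) ×2 }


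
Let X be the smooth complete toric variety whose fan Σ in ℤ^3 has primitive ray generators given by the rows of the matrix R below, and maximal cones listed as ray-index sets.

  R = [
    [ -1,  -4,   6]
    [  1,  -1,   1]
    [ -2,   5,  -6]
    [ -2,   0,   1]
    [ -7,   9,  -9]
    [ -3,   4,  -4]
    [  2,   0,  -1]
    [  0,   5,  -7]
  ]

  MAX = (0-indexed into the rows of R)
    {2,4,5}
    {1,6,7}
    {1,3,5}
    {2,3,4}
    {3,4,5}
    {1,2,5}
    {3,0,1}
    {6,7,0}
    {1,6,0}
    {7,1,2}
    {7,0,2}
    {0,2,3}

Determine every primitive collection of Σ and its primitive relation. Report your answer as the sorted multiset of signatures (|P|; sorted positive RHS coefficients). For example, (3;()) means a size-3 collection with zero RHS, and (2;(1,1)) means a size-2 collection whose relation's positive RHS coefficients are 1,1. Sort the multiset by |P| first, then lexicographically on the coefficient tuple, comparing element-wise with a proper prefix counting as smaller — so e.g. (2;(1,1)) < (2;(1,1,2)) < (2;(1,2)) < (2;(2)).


The 14 primitive collections of Σ (r=8, n=3):

  P = {3,6}:  v_{3} + v_{6} = 0  ⟹  sig = (2;())
  P = {2,6}:  v_{2} + v_{6} = v_{7}  ⟹  sig = (2;(1))
  P = {3,7}:  v_{3} + v_{7} = v_{2}  ⟹  sig = (2;(1))
  P = {4,6}:  v_{4} + v_{6} = v_{2} + v_{5}  ⟹  sig = (2;(1,1))
  P = {5,6}:  v_{5} + v_{6} = v_{1} + v_{2}  ⟹  sig = (2;(1,1))
  P = {4,7}:  v_{4} + v_{7} = 2·v_{2} + v_{5}  ⟹  sig = (2;(1,2))
  P = {5,7}:  v_{5} + v_{7} = v_{1} + 2·v_{2}  ⟹  sig = (2;(1,2))
  P = {0,4}:  v_{0} + v_{4} = v_{2} + 3·v_{3}  ⟹  sig = (2;(1,3))
  P = {0,5}:  v_{0} + v_{5} = 2·v_{3}  ⟹  sig = (2;(2))
  P = {1,4}:  v_{1} + v_{4} = 2·v_{5}  ⟹  sig = (2;(2))
  P = {0,1,7}:  v_{0} + v_{1} + v_{7} = 0  ⟹  sig = (3;())
  P = {0,1,2}:  v_{0} + v_{1} + v_{2} = v_{3}  ⟹  sig = (3;(1))
  P = {1,2,3}:  v_{1} + v_{2} + v_{3} = v_{5}  ⟹  sig = (3;(1))
  P = {2,3,5}:  v_{2} + v_{3} + v_{5} = v_{4}  ⟹  sig = (3;(1))

so the primitive-relation signature multiset is
    (2;())
    (2;(1))
    (2;(1))
    (2;(1,1))
    (2;(1,1))
    (2;(1,2))
    (2;(1,2))
    (2;(1,3))
    (2;(2))
    (2;(2))
    (3;())
    (3;(1))
    (3;(1))
    (3;(1))


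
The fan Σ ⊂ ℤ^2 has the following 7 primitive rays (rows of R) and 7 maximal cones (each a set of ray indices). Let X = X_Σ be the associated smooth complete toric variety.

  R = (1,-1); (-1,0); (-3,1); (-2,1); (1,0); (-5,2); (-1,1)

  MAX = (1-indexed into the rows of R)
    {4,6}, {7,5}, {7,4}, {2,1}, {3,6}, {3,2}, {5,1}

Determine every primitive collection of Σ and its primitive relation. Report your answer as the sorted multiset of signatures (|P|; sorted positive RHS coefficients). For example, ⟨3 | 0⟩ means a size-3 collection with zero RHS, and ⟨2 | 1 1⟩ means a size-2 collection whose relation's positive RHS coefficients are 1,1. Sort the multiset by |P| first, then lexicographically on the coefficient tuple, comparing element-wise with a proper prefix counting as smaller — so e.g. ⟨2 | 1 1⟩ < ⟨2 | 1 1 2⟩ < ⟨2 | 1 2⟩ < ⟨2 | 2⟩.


The 14 primitive collections of Σ (r=7, n=2):

  P = {1,7}:  v_{1} + v_{7} = 0  →  sig = ⟨2 | 0⟩
  P = {2,5}:  v_{2} + v_{5} = 0  →  sig = ⟨2 | 0⟩
  P = {1,4}:  v_{1} + v_{4} = v_{2}  →  sig = ⟨2 | 1⟩
  P = {2,4}:  v_{2} + v_{4} = v_{3}  →  sig = ⟨2 | 1⟩
  P = {2,7}:  v_{2} + v_{7} = v_{4}  →  sig = ⟨2 | 1⟩
  P = {3,4}:  v_{3} + v_{4} = v_{6}  →  sig = ⟨2 | 1⟩
  P = {3,5}:  v_{3} + v_{5} = v_{4}  →  sig = ⟨2 | 1⟩
  P = {4,5}:  v_{4} + v_{5} = v_{7}  →  sig = ⟨2 | 1⟩
  P = {1,6}:  v_{1} + v_{6} = v_{2} + v_{3}  →  sig = ⟨2 | 1 1⟩
  P = {1,3}:  v_{1} + v_{3} = 2·v_{2}  →  sig = ⟨2 | 2⟩
  P = {2,6}:  v_{2} + v_{6} = 2·v_{3}  →  sig = ⟨2 | 2⟩
  P = {3,7}:  v_{3} + v_{7} = 2·v_{4}  →  sig = ⟨2 | 2⟩
  P = {5,6}:  v_{5} + v_{6} = 2·v_{4}  →  sig = ⟨2 | 2⟩
  P = {6,7}:  v_{6} + v_{7} = 3·v_{4}  →  sig = ⟨2 | 3⟩

Signatures (|P|; sorted positive RHS coefficients), sorted:
{ ⟨2 | 0⟩ ×2,  ⟨2 | 1⟩ ×6,  ⟨2 | 1 1⟩,  ⟨2 | 2⟩ ×4,  ⟨2 | 3⟩ }


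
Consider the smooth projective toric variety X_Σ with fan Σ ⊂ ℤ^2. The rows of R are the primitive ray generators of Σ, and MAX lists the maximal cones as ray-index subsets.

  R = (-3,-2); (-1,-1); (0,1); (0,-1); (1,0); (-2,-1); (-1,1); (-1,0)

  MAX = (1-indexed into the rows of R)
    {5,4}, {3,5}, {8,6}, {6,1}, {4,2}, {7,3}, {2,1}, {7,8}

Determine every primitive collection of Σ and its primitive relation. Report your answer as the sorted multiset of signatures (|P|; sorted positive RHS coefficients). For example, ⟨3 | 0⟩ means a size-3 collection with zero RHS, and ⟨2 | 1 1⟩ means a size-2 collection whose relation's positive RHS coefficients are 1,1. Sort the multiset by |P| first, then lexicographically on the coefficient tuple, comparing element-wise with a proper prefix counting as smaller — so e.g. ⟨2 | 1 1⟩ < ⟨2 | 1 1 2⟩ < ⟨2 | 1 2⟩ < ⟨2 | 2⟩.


|primitive collections| = 20. Relations:

  • {3,4}:  v_{3} + v_{4} = 0 — sig = ⟨2 | 0⟩
  • {5,8}:  v_{5} + v_{8} = 0 — sig = ⟨2 | 0⟩
  • {2,3}:  v_{2} + v_{3} = v_{8} — sig = ⟨2 | 1⟩
  • {2,5}:  v_{2} + v_{5} = v_{4} — sig = ⟨2 | 1⟩
  • {2,6}:  v_{2} + v_{6} = v_{1} — sig = ⟨2 | 1⟩
  • {2,8}:  v_{2} + v_{8} = v_{6} — sig = ⟨2 | 1⟩
  • {3,8}:  v_{3} + v_{8} = v_{7} — sig = ⟨2 | 1⟩
  • {4,7}:  v_{4} + v_{7} = v_{8} — sig = ⟨2 | 1⟩
  • {4,8}:  v_{4} + v_{8} = v_{2} — sig = ⟨2 | 1⟩
  • {5,6}:  v_{5} + v_{6} = v_{2} — sig = ⟨2 | 1⟩
  • {5,7}:  v_{5} + v_{7} = v_{3} — sig = ⟨2 | 1⟩
  • {1,3}:  v_{1} + v_{3} = v_{6} + v_{8} — sig = ⟨2 | 1 1⟩
  • {1,7}:  v_{1} + v_{7} = v_{6} + 2·v_{8} — sig = ⟨2 | 1 2⟩
  • {1,5}:  v_{1} + v_{5} = 2·v_{2} — sig = ⟨2 | 2⟩
  • {1,8}:  v_{1} + v_{8} = 2·v_{6} — sig = ⟨2 | 2⟩
  • {2,7}:  v_{2} + v_{7} = 2·v_{8} — sig = ⟨2 | 2⟩
  • {3,6}:  v_{3} + v_{6} = 2·v_{8} — sig = ⟨2 | 2⟩
  • {4,6}:  v_{4} + v_{6} = 2·v_{2} — sig = ⟨2 | 2⟩
  • {1,4}:  v_{1} + v_{4} = 3·v_{2} — sig = ⟨2 | 3⟩
  • {6,7}:  v_{6} + v_{7} = 3·v_{8} — sig = ⟨2 | 3⟩

so the primitive-relation signature multiset is
    |P|=2: 20 collections, coeffs (), (), (1), (1), (1), (1), (1), (1), (1), (1), (1), (1,1), (1,2), (2), (2), (2), (2), (2), (3), (3)


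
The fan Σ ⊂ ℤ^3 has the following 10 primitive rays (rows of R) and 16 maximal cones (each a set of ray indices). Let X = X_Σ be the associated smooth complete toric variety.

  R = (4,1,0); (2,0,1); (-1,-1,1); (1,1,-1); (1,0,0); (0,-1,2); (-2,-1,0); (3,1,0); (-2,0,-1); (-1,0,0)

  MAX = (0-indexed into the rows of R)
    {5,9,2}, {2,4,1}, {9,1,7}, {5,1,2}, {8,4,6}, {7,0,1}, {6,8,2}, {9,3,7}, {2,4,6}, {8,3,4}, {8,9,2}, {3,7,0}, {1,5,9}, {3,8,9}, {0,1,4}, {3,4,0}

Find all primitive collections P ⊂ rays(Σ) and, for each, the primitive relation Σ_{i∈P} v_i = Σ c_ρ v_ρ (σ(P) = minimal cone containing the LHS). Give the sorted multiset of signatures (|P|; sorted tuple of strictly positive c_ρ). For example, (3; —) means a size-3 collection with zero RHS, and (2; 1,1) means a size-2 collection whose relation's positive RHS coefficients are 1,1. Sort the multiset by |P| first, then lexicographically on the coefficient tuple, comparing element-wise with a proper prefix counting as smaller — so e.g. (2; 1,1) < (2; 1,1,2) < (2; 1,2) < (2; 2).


23 minimal non-faces of Δ(Σ) (on 10 rays):

  • {1,8}:  v_{1} + v_{8} = 0  ⟹  sig = (2; —)
  • {2,3}:  v_{2} + v_{3} = 0  ⟹  sig = (2; —)
  • {4,9}:  v_{4} + v_{9} = 0  ⟹  sig = (2; —)
  • {0,9}:  v_{0} + v_{9} = v_{7}  ⟹  sig = (2; 1)
  • {1,3}:  v_{1} + v_{3} = v_{7}  ⟹  sig = (2; 1)
  • {2,7}:  v_{2} + v_{7} = v_{1}  ⟹  sig = (2; 1)
  • {4,7}:  v_{4} + v_{7} = v_{0}  ⟹  sig = (2; 1)
  • {6,7}:  v_{6} + v_{7} = v_{4}  ⟹  sig = (2; 1)
  • {7,8}:  v_{7} + v_{8} = v_{3}  ⟹  sig = (2; 1)
  • {0,2}:  v_{0} + v_{2} = v_{1} + v_{4}  ⟹  sig = (2; 1,1)
  • {0,8}:  v_{0} + v_{8} = v_{3} + v_{4}  ⟹  sig = (2; 1,1)
  • {1,6}:  v_{1} + v_{6} = v_{2} + v_{4}  ⟹  sig = (2; 1,1)
  • {3,5}:  v_{3} + v_{5} = v_{1} + v_{9}  ⟹  sig = (2; 1,1)
  • {3,6}:  v_{3} + v_{6} = v_{4} + v_{8}  ⟹  sig = (2; 1,1)
  • {4,5}:  v_{4} + v_{5} = v_{1} + v_{2}  ⟹  sig = (2; 1,1)
  • {5,8}:  v_{5} + v_{8} = v_{2} + v_{9}  ⟹  sig = (2; 1,1)
  • {6,9}:  v_{6} + v_{9} = v_{2} + v_{8}  ⟹  sig = (2; 1,1)
  • {5,7}:  v_{5} + v_{7} = 2·v_{1} + v_{9}  ⟹  sig = (2; 1,2)
  • {0,5}:  v_{0} + v_{5} = 2·v_{1}  ⟹  sig = (2; 2)
  • {0,6}:  v_{0} + v_{6} = 2·v_{4}  ⟹  sig = (2; 2)
  • {5,6}:  v_{5} + v_{6} = 2·v_{2}  ⟹  sig = (2; 2)
  • {1,2,9}:  v_{1} + v_{2} + v_{9} = v_{5}  ⟹  sig = (3; 1)
  • {2,4,8}:  v_{2} + v_{4} + v_{8} = v_{6}  ⟹  sig = (3; 1)

so the primitive-relation signature multiset is
    |P|=2: 21 collections, coeffs (), (), (), (1), (1), (1), (1), (1), (1), (1,1), (1,1), (1,1), (1,1), (1,1), (1,1), (1,1), (1,1), (1,2), (2), (2), (2)
    |P|=3: 2 collections, coeffs (1), (1)


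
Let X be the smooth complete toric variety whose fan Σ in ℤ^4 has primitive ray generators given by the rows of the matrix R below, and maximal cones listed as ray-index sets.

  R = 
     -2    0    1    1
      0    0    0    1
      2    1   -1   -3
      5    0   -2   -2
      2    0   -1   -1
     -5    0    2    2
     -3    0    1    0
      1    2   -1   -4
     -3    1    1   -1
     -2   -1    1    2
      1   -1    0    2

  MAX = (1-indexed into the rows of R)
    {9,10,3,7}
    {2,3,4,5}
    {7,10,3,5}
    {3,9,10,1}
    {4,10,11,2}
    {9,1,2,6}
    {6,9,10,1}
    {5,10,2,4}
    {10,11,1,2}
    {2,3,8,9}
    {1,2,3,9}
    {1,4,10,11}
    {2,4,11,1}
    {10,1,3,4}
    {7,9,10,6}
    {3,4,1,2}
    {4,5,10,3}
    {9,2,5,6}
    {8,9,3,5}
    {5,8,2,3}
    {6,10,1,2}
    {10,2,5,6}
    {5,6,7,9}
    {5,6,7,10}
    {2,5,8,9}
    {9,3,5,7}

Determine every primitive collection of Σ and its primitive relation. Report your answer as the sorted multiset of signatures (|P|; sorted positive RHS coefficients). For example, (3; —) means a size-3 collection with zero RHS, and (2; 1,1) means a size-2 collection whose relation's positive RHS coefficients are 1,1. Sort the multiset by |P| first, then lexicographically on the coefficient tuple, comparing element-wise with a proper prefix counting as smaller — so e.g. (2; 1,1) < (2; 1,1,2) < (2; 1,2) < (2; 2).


Δ(Σ) — 11 vertices, 23 min non-faces:

  {1,5}:  v_{1} + v_{5} = 0 ; sig = (2; —)
  {4,6}:  v_{4} + v_{6} = 0 ; sig = (2; —)
  {3,6}:  v_{3} + v_{6} = v_{9} ; sig = (2; 1)
  {4,9}:  v_{4} + v_{9} = v_{3} ; sig = (2; 1)
  {7,11}:  v_{7} + v_{11} = v_{10} ; sig = (2; 1)
  {9,11}:  v_{9} + v_{11} = v_{1} ; sig = (2; 1)
  {1,7}:  v_{1} + v_{7} = v_{9} + v_{10} ; sig = (2; 1,1)
  {2,7}:  v_{2} + v_{7} = v_{5} + v_{6} ; sig = (2; 1,1)
  {3,11}:  v_{3} + v_{11} = v_{1} + v_{4} ; sig = (2; 1,1)
  {8,10}:  v_{8} + v_{10} = v_{5} + v_{9} ; sig = (2; 1,1)
  {8,11}:  v_{8} + v_{11} = v_{2} + v_{3} ; sig = (2; 1,1)
  {1,8}:  v_{1} + v_{8} = v_{2} + v_{3} + v_{9} ; sig = (2; 1,1,1)
  {4,7}:  v_{4} + v_{7} = v_{3} + v_{5} + v_{10} ; sig = (2; 1,1,1)
  {5,11}:  v_{5} + v_{11} = v_{2} + v_{4} + v_{10} ; sig = (2; 1,1,1)
  {6,11}:  v_{6} + v_{11} = v_{1} + v_{2} + v_{10} ; sig = (2; 1,1,1)
  {4,8}:  v_{4} + v_{8} = v_{2} + 2·v_{3} + v_{5} ; sig = (2; 1,1,2)
  {6,8}:  v_{6} + v_{8} = v_{2} + v_{5} + 2·v_{9} ; sig = (2; 1,1,2)
  {7,8}:  v_{7} + v_{8} = 2·v_{5} + 2·v_{9} ; sig = (2; 2,2)
  {2,3,10}:  v_{2} + v_{3} + v_{10} = 0 ; sig = (3; —)
  {2,9,10}:  v_{2} + v_{9} + v_{10} = v_{6} ; sig = (3; 1)
  {5,9,10}:  v_{5} + v_{9} + v_{10} = v_{7} ; sig = (3; 1)
  {1,2,4,10}:  v_{1} + v_{2} + v_{4} + v_{10} = v_{11} ; sig = (4; 1)
  {2,3,5,9}:  v_{2} + v_{3} + v_{5} + v_{9} = v_{8} ; sig = (4; 1)

Hence PRS(X_Σ) =
[(2; —), (2; —), (2; 1), (2; 1), (2; 1), (2; 1), (2; 1,1), (2; 1,1), (2; 1,1), (2; 1,1), (2; 1,1), (2; 1,1,1), (2; 1,1,1), (2; 1,1,1), (2; 1,1,1), (2; 1,1,2), (2; 1,1,2), (2; 2,2), (3; —), (3; 1), (3; 1), (4; 1), (4; 1)]


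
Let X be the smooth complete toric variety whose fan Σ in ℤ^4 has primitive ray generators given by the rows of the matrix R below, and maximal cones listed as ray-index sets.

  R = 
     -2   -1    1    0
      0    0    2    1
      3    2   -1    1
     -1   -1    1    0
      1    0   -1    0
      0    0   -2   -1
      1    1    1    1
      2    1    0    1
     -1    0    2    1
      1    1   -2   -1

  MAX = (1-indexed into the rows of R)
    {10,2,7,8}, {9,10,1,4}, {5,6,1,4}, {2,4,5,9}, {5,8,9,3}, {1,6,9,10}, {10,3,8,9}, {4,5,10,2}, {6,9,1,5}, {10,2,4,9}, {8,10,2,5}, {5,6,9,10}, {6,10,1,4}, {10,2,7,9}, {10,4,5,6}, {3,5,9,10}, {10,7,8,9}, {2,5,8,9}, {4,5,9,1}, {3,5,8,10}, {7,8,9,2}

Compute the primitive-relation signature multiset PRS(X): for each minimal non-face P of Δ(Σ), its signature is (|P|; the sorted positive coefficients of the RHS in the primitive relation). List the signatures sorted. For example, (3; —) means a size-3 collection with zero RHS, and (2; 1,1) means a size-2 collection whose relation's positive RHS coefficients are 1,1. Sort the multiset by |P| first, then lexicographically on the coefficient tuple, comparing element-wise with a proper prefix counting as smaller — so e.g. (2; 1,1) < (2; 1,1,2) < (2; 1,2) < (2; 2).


The 20 primitive collections of Σ (r=10, n=4):

  P={2,6}:  v_{2} + v_{6} = 0  ⇒ sig = (2; —)
  P={1,7}:  v_{1} + v_{7} = v_{9}  ⇒ sig = (2; 1)
  P={3,4}:  v_{3} + v_{4} = v_{8}  ⇒ sig = (2; 1)
  P={4,7}:  v_{4} + v_{7} = v_{2}  ⇒ sig = (2; 1)
  P={5,7}:  v_{5} + v_{7} = v_{8}  ⇒ sig = (2; 1)
  P={1,2}:  v_{1} + v_{2} = v_{4} + v_{9}  ⇒ sig = (2; 1,1)
  P={1,8}:  v_{1} + v_{8} = v_{5} + v_{9}  ⇒ sig = (2; 1,1)
  P={2,3}:  v_{2} + v_{3} = v_{7} + v_{8}  ⇒ sig = (2; 1,1)
  P={4,8}:  v_{4} + v_{8} = v_{2} + v_{5}  ⇒ sig = (2; 1,1)
  P={6,7}:  v_{6} + v_{7} = v_{5} + v_{9} + v_{10}  ⇒ sig = (2; 1,1,1)
  P={3,7}:  v_{3} + v_{7} = 2·v_{8} + v_{9} + v_{10}  ⇒ sig = (2; 1,1,2)
  P={6,8}:  v_{6} + v_{8} = 2·v_{5} + v_{9} + v_{10}  ⇒ sig = (2; 1,1,2)
  P={1,3}:  v_{1} + v_{3} = 2·v_{5} + 2·v_{9} + v_{10}  ⇒ sig = (2; 1,2,2)
  P={3,6}:  v_{3} + v_{6} = 3·v_{5} + 2·v_{9} + 2·v_{10}  ⇒ sig = (2; 2,2,3)
  P={1,5,10}:  v_{1} + v_{5} + v_{10} = v_{6}  ⇒ sig = (3; 1)
  P={4,6,9}:  v_{4} + v_{6} + v_{9} = v_{1}  ⇒ sig = (3; 1)
  P={4,5,9,10}:  v_{4} + v_{5} + v_{9} + v_{10} = 0  ⇒ sig = (4; —)
  P={2,5,9,10}:  v_{2} + v_{5} + v_{9} + v_{10} = v_{7}  ⇒ sig = (4; 1)
  P={5,8,9,10}:  v_{5} + v_{8} + v_{9} + v_{10} = v_{3}  ⇒ sig = (4; 1)
  P={2,8,9,10}:  v_{2} + v_{8} + v_{9} + v_{10} = 2·v_{7}  ⇒ sig = (4; 2)

Sorted signature multiset PRS(X):
    |P|=2: 14 collections, coeffs (), (1), (1), (1), (1), (1,1), (1,1), (1,1), (1,1), (1,1,1), (1,1,2), (1,1,2), (1,2,2), (2,2,3)
    |P|=3: 2 collections, coeffs (1), (1)
    |P|=4: 4 collections, coeffs (), (1), (1), (2)


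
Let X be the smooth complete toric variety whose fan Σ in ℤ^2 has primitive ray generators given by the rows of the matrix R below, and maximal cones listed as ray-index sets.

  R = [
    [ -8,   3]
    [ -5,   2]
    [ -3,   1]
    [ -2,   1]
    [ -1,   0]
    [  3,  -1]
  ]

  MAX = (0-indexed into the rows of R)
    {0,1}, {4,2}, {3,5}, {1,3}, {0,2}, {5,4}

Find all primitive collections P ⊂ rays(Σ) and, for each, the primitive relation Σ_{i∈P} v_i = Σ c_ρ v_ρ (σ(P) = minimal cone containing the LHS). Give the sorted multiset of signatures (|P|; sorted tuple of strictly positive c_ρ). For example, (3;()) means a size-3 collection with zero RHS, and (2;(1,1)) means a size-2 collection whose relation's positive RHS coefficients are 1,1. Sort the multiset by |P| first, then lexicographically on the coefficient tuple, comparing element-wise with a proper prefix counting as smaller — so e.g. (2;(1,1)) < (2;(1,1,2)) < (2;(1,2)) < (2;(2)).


9 minimal non-faces of Δ(Σ) (on 6 rays):

  P = {2,5}:  v_{2} + v_{5} = 0  ⟹  sig = (2;())
  P = {0,5}:  v_{0} + v_{5} = v_{1}  ⟹  sig = (2;(1))
  P = {1,2}:  v_{1} + v_{2} = v_{0}  ⟹  sig = (2;(1))
  P = {1,5}:  v_{1} + v_{5} = v_{3}  ⟹  sig = (2;(1))
  P = {2,3}:  v_{2} + v_{3} = v_{1}  ⟹  sig = (2;(1))
  P = {3,4}:  v_{3} + v_{4} = v_{2}  ⟹  sig = (2;(1))
  P = {0,3}:  v_{0} + v_{3} = 2·v_{1}  ⟹  sig = (2;(2))
  P = {1,4}:  v_{1} + v_{4} = 2·v_{2}  ⟹  sig = (2;(2))
  P = {0,4}:  v_{0} + v_{4} = 3·v_{2}  ⟹  sig = (2;(3))

Hence PRS(X_Σ) =
    |P|=2: 9 collections, coeffs (), (1), (1), (1), (1), (1), (2), (2), (3)


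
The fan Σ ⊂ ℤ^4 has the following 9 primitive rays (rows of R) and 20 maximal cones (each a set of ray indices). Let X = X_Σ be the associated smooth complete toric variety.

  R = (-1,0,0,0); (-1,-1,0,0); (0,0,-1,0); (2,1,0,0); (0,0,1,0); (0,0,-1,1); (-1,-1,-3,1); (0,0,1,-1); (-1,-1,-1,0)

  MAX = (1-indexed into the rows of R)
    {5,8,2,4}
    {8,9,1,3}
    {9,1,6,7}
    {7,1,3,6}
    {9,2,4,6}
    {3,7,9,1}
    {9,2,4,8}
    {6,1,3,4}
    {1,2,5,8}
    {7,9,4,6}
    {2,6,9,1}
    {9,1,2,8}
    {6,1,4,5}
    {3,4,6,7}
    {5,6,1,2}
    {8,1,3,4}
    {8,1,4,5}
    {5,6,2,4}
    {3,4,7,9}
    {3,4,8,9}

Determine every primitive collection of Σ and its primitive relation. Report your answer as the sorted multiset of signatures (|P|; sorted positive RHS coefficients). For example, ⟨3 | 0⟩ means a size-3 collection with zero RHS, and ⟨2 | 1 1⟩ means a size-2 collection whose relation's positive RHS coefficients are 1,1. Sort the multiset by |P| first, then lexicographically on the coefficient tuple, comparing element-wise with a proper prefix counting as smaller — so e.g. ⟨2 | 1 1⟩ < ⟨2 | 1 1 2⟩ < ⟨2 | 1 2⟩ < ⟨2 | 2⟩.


11 minimal non-faces of Δ(Σ) (on 9 rays):

  P={3,5}:  v_{3} + v_{5} = 0  ⟹  sig = ⟨2 | 0⟩
  P={6,8}:  v_{6} + v_{8} = 0  ⟹  sig = ⟨2 | 0⟩
  P={2,3}:  v_{2} + v_{3} = v_{9}  ⟹  sig = ⟨2 | 1⟩
  P={5,9}:  v_{5} + v_{9} = v_{2}  ⟹  sig = ⟨2 | 1⟩
  P={5,7}:  v_{5} + v_{7} = v_{6} + v_{9}  ⟹  sig = ⟨2 | 1 1⟩
  P={7,8}:  v_{7} + v_{8} = v_{3} + v_{9}  ⟹  sig = ⟨2 | 1 1⟩
  P={2,7}:  v_{2} + v_{7} = v_{6} + 2·v_{9}  ⟹  sig = ⟨2 | 1 2⟩
  P={1,2,4}:  v_{1} + v_{2} + v_{4} = 0  ⟹  sig = ⟨3 | 0⟩
  P={1,4,9}:  v_{1} + v_{4} + v_{9} = v_{3}  ⟹  sig = ⟨3 | 1⟩
  P={3,6,9}:  v_{3} + v_{6} + v_{9} = v_{7}  ⟹  sig = ⟨3 | 1⟩
  P={1,4,7}:  v_{1} + v_{4} + v_{7} = 2·v_{3} + v_{6}  ⟹  sig = ⟨3 | 1 2⟩

Hence PRS(X_Σ) =
[⟨2 | 0⟩, ⟨2 | 0⟩, ⟨2 | 1⟩, ⟨2 | 1⟩, ⟨2 | 1 1⟩, ⟨2 | 1 1⟩, ⟨2 | 1 2⟩, ⟨3 | 0⟩, ⟨3 | 1⟩, ⟨3 | 1⟩, ⟨3 | 1 2⟩]


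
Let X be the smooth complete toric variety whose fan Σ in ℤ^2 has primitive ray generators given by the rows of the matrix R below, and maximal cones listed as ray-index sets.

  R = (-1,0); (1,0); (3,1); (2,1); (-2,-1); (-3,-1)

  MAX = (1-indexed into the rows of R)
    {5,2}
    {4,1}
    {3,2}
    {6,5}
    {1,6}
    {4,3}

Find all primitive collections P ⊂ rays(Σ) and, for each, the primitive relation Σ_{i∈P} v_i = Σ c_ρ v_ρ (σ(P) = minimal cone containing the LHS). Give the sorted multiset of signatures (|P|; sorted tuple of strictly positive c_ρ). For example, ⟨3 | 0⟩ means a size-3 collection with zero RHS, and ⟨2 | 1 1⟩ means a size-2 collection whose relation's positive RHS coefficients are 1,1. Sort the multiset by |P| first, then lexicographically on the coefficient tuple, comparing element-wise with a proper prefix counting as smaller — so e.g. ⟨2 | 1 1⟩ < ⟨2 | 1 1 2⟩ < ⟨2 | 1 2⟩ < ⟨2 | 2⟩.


Δ(Σ) — 6 vertices, 9 min non-faces:

  • {1,2}:  v_{1} + v_{2} = 0 — sig = ⟨2 | 0⟩
  • {3,6}:  v_{3} + v_{6} = 0 — sig = ⟨2 | 0⟩
  • {4,5}:  v_{4} + v_{5} = 0 — sig = ⟨2 | 0⟩
  • {1,3}:  v_{1} + v_{3} = v_{4} — sig = ⟨2 | 1⟩
  • {1,5}:  v_{1} + v_{5} = v_{6} — sig = ⟨2 | 1⟩
  • {2,4}:  v_{2} + v_{4} = v_{3} — sig = ⟨2 | 1⟩
  • {2,6}:  v_{2} + v_{6} = v_{5} — sig = ⟨2 | 1⟩
  • {3,5}:  v_{3} + v_{5} = v_{2} — sig = ⟨2 | 1⟩
  • {4,6}:  v_{4} + v_{6} = v_{1} — sig = ⟨2 | 1⟩

Signatures (|P|; sorted positive RHS coefficients), sorted:
[⟨2 | 0⟩, ⟨2 | 0⟩, ⟨2 | 0⟩, ⟨2 | 1⟩, ⟨2 | 1⟩, ⟨2 | 1⟩, ⟨2 | 1⟩, ⟨2 | 1⟩, ⟨2 | 1⟩]


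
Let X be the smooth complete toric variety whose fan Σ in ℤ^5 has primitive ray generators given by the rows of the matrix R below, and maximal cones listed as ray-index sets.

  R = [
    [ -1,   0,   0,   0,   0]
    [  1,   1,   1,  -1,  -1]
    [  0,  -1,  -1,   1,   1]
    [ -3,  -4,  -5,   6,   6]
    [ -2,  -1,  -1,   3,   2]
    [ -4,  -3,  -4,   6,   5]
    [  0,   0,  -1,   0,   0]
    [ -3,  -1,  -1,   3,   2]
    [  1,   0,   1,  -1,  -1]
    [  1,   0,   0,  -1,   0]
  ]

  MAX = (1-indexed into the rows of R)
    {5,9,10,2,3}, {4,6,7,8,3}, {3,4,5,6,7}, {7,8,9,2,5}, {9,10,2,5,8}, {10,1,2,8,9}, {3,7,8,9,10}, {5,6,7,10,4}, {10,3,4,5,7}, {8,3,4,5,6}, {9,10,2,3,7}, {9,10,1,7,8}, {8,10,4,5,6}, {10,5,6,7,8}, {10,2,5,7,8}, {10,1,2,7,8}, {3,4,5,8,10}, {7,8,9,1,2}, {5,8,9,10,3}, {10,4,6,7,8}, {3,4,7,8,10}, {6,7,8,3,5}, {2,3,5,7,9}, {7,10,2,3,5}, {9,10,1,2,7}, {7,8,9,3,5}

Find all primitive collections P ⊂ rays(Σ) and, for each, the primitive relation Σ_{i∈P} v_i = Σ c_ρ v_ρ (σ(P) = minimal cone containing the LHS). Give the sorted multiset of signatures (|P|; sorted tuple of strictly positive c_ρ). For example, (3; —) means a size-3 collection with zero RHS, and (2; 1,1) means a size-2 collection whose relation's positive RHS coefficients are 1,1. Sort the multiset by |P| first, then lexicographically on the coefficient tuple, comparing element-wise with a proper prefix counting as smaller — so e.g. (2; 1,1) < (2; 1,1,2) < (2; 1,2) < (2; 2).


|primitive collections| = 14. Relations:

  • {1,5}:  v_{1} + v_{5} = v_{8}  →  sig = (2; 1)
  • {1,3}:  v_{1} + v_{3} = v_{7} + v_{8} + v_{9} + v_{10}  →  sig = (2; 1,1,1,1)
  • {1,6}:  v_{1} + v_{6} = v_{3} + v_{7} + 2·v_{8} + v_{10}  →  sig = (2; 1,1,1,2)
  • {2,6}:  v_{2} + v_{6} = 2·v_{5} + v_{7} + v_{10}  →  sig = (2; 1,1,2)
  • {2,4}:  v_{2} + v_{4} = v_{3} + 2·v_{5} + v_{7} + 2·v_{10}  →  sig = (2; 1,1,2,2)
  • {4,9}:  v_{4} + v_{9} = 3·v_{3} + v_{8} + v_{10}  →  sig = (2; 1,1,3)
  • {6,9}:  v_{6} + v_{9} = 2·v_{3} + v_{8}  →  sig = (2; 1,2)
  • {1,4}:  v_{1} + v_{4} = 2·v_{3} + v_{7} + 2·v_{8} + 2·v_{10}  →  sig = (2; 1,2,2,2)
  • {2,3,8}:  v_{2} + v_{3} + v_{8} = v_{5}  →  sig = (3; 1)
  • {3,6,10}:  v_{3} + v_{6} + v_{10} = v_{4}  →  sig = (3; 1)
  • {5,7,9,10}:  v_{5} + v_{7} + v_{9} + v_{10} = v_{3}  →  sig = (4; 1)
  • {4,5,7,8}:  v_{4} + v_{5} + v_{7} + v_{8} = 2·v_{6}  →  sig = (4; 2)
  • {2,7,8,9,10}:  v_{2} + v_{7} + v_{8} + v_{9} + v_{10} = 0  →  sig = (5; —)
  • {3,5,7,8,10}:  v_{3} + v_{5} + v_{7} + v_{8} + v_{10} = v_{6}  →  sig = (5; 1)

Hence PRS(X_Σ) =
{ (2; 1),  (2; 1,1,1,1),  (2; 1,1,1,2),  (2; 1,1,2),  (2; 1,1,2,2),  (2; 1,1,3),  (2; 1,2),  (2; 1,2,2,2),  (3; 1) ×2,  (4; 1),  (4; 2),  (5; —),  (5; 1) }


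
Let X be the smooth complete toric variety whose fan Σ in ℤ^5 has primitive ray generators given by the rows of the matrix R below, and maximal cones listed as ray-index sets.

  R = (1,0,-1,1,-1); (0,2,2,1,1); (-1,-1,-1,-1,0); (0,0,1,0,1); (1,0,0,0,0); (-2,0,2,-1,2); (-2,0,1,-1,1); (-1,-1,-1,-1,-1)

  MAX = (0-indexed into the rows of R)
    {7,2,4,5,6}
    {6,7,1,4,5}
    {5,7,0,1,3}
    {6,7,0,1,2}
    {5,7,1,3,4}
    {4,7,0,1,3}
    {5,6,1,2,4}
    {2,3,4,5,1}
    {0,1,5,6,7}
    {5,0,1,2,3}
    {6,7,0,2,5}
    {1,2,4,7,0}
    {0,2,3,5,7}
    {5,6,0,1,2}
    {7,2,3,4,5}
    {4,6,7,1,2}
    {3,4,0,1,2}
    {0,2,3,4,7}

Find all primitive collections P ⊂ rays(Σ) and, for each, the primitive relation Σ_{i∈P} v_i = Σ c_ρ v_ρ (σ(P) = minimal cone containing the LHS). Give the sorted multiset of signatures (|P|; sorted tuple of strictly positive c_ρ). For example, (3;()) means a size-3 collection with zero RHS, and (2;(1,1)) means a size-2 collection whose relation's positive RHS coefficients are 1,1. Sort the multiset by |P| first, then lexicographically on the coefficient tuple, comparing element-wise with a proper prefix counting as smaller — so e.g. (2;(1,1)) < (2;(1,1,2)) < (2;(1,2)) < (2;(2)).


The 5 primitive collections of Σ (r=8, n=5):

  • {3,6}:  v_{3} + v_{6} = v_{5}  so sig = (2;(1))
  • {0,4,6}:  v_{0} + v_{4} + v_{6} = 0  so sig = (3;())
  • {0,4,5}:  v_{0} + v_{4} + v_{5} = v_{3}  so sig = (3;(1))
  • {1,2,3,7}:  v_{1} + v_{2} + v_{3} + v_{7} = v_{6}  so sig = (4;(1))
  • {1,2,5,7}:  v_{1} + v_{2} + v_{5} + v_{7} = 2·v_{6}  so sig = (4;(2))

Hence PRS(X_Σ) =
[(2;(1)), (3;()), (3;(1)), (4;(1)), (4;(2))]


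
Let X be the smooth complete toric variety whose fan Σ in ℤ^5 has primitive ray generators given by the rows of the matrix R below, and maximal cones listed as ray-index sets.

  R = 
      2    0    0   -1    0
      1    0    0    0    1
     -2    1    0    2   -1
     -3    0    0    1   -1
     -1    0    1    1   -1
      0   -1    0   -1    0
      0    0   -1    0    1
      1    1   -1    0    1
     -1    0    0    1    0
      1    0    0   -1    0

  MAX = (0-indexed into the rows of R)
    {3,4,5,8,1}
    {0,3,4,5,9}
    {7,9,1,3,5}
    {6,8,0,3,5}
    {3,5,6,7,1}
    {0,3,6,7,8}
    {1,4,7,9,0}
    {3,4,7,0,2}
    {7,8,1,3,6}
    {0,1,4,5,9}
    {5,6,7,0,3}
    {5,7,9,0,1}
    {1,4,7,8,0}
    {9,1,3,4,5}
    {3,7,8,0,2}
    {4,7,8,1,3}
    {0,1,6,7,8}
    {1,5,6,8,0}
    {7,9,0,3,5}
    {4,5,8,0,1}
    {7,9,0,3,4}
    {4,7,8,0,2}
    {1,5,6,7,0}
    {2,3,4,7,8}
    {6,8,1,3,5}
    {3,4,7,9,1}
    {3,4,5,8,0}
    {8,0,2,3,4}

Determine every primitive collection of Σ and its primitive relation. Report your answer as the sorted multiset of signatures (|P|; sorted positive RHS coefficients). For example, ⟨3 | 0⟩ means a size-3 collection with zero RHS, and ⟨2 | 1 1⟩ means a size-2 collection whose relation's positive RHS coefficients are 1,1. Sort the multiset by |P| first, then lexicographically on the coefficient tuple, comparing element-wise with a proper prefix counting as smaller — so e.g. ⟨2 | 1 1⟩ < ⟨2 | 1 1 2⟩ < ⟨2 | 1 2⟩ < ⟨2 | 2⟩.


11 minimal non-faces of Δ(Σ) (on 10 rays):

  P = {8,9}:  v_{8} + v_{9} = 0  ⟹  sig = ⟨2 | 0⟩
  P = {4,6}:  v_{4} + v_{6} = v_{8}  ⟹  sig = ⟨2 | 1⟩
  P = {6,9}:  v_{6} + v_{9} = v_{5} + v_{7}  ⟹  sig = ⟨2 | 1 1⟩
  P = {1,2}:  v_{1} + v_{2} = v_{4} + v_{7} + v_{8}  ⟹  sig = ⟨2 | 1 1 1⟩
  P = {2,5}:  v_{2} + v_{5} = v_{0} + v_{3} + v_{8}  ⟹  sig = ⟨2 | 1 1 1⟩
  P = {2,9}:  v_{2} + v_{9} = v_{0} + v_{3} + v_{4} + v_{7}  ⟹  sig = ⟨2 | 1 1 1 1⟩
  P = {2,6}:  v_{2} + v_{6} = v_{0} + v_{3} + v_{7} + 2·v_{8}  ⟹  sig = ⟨2 | 1 1 1 2⟩
  P = {0,1,3}:  v_{0} + v_{1} + v_{3} = 0  ⟹  sig = ⟨3 | 0⟩
  P = {4,5,7}:  v_{4} + v_{5} + v_{7} = 0  ⟹  sig = ⟨3 | 0⟩
  P = {5,7,8}:  v_{5} + v_{7} + v_{8} = v_{6}  ⟹  sig = ⟨3 | 1⟩
  P = {0,3,4,7,8}:  v_{0} + v_{3} + v_{4} + v_{7} + v_{8} = v_{2}  ⟹  sig = ⟨5 | 1⟩

so the primitive-relation signature multiset is
[⟨2 | 0⟩, ⟨2 | 1⟩, ⟨2 | 1 1⟩, ⟨2 | 1 1 1⟩, ⟨2 | 1 1 1⟩, ⟨2 | 1 1 1 1⟩, ⟨2 | 1 1 1 2⟩, ⟨3 | 0⟩, ⟨3 | 0⟩, ⟨3 | 1⟩, ⟨5 | 1⟩]


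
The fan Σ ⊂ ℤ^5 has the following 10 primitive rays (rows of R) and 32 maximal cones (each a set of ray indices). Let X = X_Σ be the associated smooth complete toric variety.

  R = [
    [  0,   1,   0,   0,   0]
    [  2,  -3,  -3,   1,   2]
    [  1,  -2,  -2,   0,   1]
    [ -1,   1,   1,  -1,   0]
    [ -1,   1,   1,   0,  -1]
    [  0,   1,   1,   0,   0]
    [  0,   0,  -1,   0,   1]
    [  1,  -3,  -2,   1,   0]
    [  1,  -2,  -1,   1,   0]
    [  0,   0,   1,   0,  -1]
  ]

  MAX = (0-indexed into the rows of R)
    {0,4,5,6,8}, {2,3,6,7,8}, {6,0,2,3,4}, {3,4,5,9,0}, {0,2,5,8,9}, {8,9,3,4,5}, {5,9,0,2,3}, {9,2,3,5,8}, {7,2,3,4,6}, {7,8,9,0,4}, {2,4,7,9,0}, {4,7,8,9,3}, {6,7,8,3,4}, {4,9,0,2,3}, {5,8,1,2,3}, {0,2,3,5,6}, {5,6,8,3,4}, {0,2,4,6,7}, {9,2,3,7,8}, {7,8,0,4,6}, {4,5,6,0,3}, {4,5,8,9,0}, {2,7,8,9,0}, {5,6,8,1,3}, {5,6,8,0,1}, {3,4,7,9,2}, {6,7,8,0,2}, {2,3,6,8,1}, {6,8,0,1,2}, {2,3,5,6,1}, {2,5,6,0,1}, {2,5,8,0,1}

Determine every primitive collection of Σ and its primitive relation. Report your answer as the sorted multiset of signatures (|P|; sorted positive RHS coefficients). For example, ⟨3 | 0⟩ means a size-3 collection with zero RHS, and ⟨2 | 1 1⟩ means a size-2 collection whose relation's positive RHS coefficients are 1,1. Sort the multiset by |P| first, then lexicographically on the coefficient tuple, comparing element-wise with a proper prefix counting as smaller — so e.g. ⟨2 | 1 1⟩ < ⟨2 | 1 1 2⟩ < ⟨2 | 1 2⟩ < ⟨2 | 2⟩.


11 minimal non-faces of Δ(Σ) (on 10 rays):

  • {6,9}:  v_{6} + v_{9} = 0 — sig = ⟨2 | 0⟩
  • {5,7}:  v_{5} + v_{7} = v_{8} — sig = ⟨2 | 1⟩
  • {1,4}:  v_{1} + v_{4} = v_{6} + v_{8} — sig = ⟨2 | 1 1⟩
  • {1,9}:  v_{1} + v_{9} = v_{2} + v_{5} + v_{8} — sig = ⟨2 | 1 1 1⟩
  • {1,7}:  v_{1} + v_{7} = v_{2} + v_{6} + 2·v_{8} — sig = ⟨2 | 1 1 2⟩
  • {0,3,8}:  v_{0} + v_{3} + v_{8} = 0 — sig = ⟨3 | 0⟩
  • {2,4,5}:  v_{2} + v_{4} + v_{5} = 0 — sig = ⟨3 | 0⟩
  • {2,4,8}:  v_{2} + v_{4} + v_{8} = v_{7} — sig = ⟨3 | 1⟩
  • {0,3,7}:  v_{0} + v_{3} + v_{7} = v_{2} + v_{4} — sig = ⟨3 | 1 1⟩
  • {0,1,3}:  v_{0} + v_{1} + v_{3} = v_{2} + v_{5} + v_{6} — sig = ⟨3 | 1 1 1⟩
  • {2,5,6,8}:  v_{2} + v_{5} + v_{6} + v_{8} = v_{1} — sig = ⟨4 | 1⟩

so the primitive-relation signature multiset is
    ⟨2 | 0⟩
    ⟨2 | 1⟩
    ⟨2 | 1 1⟩
    ⟨2 | 1 1 1⟩
    ⟨2 | 1 1 2⟩
    ⟨3 | 0⟩
    ⟨3 | 0⟩
    ⟨3 | 1⟩
    ⟨3 | 1 1⟩
    ⟨3 | 1 1 1⟩
    ⟨4 | 1⟩


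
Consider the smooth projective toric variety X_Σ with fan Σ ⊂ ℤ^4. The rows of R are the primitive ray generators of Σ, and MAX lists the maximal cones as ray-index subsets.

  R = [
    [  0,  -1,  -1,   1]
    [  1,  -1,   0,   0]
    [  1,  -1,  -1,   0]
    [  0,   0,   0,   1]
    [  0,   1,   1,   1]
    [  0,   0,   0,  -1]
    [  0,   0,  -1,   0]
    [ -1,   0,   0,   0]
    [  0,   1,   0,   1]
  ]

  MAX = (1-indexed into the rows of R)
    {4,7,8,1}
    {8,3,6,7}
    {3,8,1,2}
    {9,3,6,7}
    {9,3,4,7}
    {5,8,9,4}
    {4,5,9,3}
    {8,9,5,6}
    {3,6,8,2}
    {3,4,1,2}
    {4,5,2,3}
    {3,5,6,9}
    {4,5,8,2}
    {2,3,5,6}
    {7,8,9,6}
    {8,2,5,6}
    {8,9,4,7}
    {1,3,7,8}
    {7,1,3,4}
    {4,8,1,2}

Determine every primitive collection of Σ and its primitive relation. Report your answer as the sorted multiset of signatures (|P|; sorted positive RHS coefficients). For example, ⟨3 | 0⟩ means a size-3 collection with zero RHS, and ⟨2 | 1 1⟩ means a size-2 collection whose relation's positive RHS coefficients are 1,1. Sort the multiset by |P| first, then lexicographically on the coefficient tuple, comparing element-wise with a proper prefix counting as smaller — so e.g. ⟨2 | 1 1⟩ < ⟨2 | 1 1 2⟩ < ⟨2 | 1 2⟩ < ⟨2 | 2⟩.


Δ(Σ) — 9 vertices, 10 min non-faces:

  {4,6}:  v_{4} + v_{6} = 0 — sig = ⟨2 | 0⟩
  {2,7}:  v_{2} + v_{7} = v_{3} — sig = ⟨2 | 1⟩
  {5,7}:  v_{5} + v_{7} = v_{9} — sig = ⟨2 | 1⟩
  {1,6}:  v_{1} + v_{6} = v_{3} + v_{8} — sig = ⟨2 | 1 1⟩
  {2,9}:  v_{2} + v_{9} = v_{3} + v_{5} — sig = ⟨2 | 1 1⟩
  {1,9}:  v_{1} + v_{9} = 2·v_{4} + v_{7} — sig = ⟨2 | 1 2⟩
  {1,5}:  v_{1} + v_{5} = 2·v_{4} — sig = ⟨2 | 2⟩
  {3,4,8}:  v_{3} + v_{4} + v_{8} = v_{1} — sig = ⟨3 | 1⟩
  {3,5,8}:  v_{3} + v_{5} + v_{8} = v_{4} — sig = ⟨3 | 1⟩
  {3,8,9}:  v_{3} + v_{8} + v_{9} = v_{4} + v_{7} — sig = ⟨3 | 1 1⟩

Hence PRS(X_Σ) =
[⟨2 | 0⟩, ⟨2 | 1⟩, ⟨2 | 1⟩, ⟨2 | 1 1⟩, ⟨2 | 1 1⟩, ⟨2 | 1 2⟩, ⟨2 | 2⟩, ⟨3 | 1⟩, ⟨3 | 1⟩, ⟨3 | 1 1⟩]
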